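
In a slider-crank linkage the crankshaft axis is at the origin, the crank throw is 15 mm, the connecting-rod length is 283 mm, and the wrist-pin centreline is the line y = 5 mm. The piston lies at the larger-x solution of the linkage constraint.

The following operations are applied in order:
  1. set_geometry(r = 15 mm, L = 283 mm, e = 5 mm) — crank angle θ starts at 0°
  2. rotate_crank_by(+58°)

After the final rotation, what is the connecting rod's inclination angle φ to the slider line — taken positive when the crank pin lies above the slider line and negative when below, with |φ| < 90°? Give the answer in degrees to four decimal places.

set_geometry: r = 15 mm, L = 283 mm, e = 5 mm; θ ← 0°
rotate_crank_by(+58°): θ ← 0° +58° = 58°
crank pin P = (r cos θ, r sin θ) = (7.948789, 12.720721)
h = r sin θ − e = 12.720721 − 5 = 7.720721
sin φ = h / L = 7.720721 / 283 = 0.02728170
φ = arcsin(0.02728170) = 1.563320°

1.5633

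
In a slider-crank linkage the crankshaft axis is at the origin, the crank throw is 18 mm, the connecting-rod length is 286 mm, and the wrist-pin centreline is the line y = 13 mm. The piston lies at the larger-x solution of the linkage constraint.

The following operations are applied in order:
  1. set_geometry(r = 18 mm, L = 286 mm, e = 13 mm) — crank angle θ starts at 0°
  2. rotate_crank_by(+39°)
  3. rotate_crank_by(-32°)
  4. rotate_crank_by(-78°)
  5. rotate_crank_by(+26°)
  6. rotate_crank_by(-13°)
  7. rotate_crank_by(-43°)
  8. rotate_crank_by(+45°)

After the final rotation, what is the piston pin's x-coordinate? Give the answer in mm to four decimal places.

set_geometry: r = 18 mm, L = 286 mm, e = 13 mm; θ ← 0°
rotate_crank_by(+39°): θ ← 0° +39° = 39°
rotate_crank_by(-32°): θ ← 39° -32° = 7°
rotate_crank_by(-78°): θ ← 7° -78° = -71°
rotate_crank_by(+26°): θ ← -71° +26° = -45°
rotate_crank_by(-13°): θ ← -45° -13° = -58°
rotate_crank_by(-43°): θ ← -58° -43° = -101°
rotate_crank_by(+45°): θ ← -101° +45° = -56°
crank pin P = (r cos θ, r sin θ) = (10.065472, -14.922676)
h = r sin θ − e = -14.922676 − 13 = -27.922676
x = r cos θ + √(L² − h²) = 10.065472 + √(81796.0 − 779.6759) = 10.065472 + 284.633667 = 294.699139

294.6991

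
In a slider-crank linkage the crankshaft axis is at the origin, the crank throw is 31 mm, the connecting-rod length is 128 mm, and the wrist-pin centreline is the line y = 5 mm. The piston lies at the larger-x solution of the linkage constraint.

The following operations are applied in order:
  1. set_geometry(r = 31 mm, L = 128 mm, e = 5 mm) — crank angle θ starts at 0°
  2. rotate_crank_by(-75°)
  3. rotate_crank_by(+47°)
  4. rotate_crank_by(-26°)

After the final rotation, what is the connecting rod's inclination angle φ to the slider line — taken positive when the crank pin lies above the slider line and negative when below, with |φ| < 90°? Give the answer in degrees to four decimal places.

-13.5914

set_geometry: r = 31 mm, L = 128 mm, e = 5 mm; θ ← 0°
rotate_crank_by(-75°): θ ← 0° -75° = -75°
rotate_crank_by(+47°): θ ← -75° +47° = -28°
rotate_crank_by(-26°): θ ← -28° -26° = -54°
crank pin P = (r cos θ, r sin θ) = (18.221343, -25.079527)
h = r sin θ − e = -25.079527 − 5 = -30.079527
sin φ = h / L = -30.079527 / 128 = -0.23499630
φ = arcsin(-0.23499630) = -13.591405°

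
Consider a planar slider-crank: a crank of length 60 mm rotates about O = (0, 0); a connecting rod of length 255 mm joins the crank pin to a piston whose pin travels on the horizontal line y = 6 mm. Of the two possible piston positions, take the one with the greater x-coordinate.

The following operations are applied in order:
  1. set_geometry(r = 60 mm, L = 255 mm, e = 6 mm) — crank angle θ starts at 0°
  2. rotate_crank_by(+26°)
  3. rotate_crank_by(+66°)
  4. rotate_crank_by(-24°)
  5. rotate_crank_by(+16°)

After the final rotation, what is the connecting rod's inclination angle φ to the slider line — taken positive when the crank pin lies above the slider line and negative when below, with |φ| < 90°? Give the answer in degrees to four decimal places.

12.1502

set_geometry: r = 60 mm, L = 255 mm, e = 6 mm; θ ← 0°
rotate_crank_by(+26°): θ ← 0° +26° = 26°
rotate_crank_by(+66°): θ ← 26° +66° = 92°
rotate_crank_by(-24°): θ ← 92° -24° = 68°
rotate_crank_by(+16°): θ ← 68° +16° = 84°
crank pin P = (r cos θ, r sin θ) = (6.271708, 59.671314)
h = r sin θ − e = 59.671314 − 6 = 53.671314
sin φ = h / L = 53.671314 / 255 = 0.21047574
φ = arcsin(0.21047574) = 12.150233°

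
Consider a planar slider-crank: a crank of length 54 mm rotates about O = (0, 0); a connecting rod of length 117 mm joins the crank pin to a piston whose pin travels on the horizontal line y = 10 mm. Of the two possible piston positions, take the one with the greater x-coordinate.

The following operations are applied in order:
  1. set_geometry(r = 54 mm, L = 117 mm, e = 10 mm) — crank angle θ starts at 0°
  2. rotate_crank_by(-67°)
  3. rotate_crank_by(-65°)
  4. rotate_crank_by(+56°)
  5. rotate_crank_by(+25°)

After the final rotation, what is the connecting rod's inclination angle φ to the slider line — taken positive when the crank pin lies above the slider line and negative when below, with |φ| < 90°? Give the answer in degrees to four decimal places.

set_geometry: r = 54 mm, L = 117 mm, e = 10 mm; θ ← 0°
rotate_crank_by(-67°): θ ← 0° -67° = -67°
rotate_crank_by(-65°): θ ← -67° -65° = -132°
rotate_crank_by(+56°): θ ← -132° +56° = -76°
rotate_crank_by(+25°): θ ← -76° +25° = -51°
crank pin P = (r cos θ, r sin θ) = (33.983301, -41.965882)
h = r sin θ − e = -41.965882 − 10 = -51.965882
sin φ = h / L = -51.965882 / 117 = -0.44415284
φ = arcsin(-0.44415284) = -26.369150°

-26.3692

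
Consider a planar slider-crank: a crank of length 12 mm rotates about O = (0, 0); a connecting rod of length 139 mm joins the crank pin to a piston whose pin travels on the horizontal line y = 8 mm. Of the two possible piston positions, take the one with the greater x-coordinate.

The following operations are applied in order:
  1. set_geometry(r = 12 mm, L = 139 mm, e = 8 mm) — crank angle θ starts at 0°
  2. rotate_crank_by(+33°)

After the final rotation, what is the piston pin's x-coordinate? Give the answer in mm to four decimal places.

149.0563

set_geometry: r = 12 mm, L = 139 mm, e = 8 mm; θ ← 0°
rotate_crank_by(+33°): θ ← 0° +33° = 33°
crank pin P = (r cos θ, r sin θ) = (10.064047, 6.535668)
h = r sin θ − e = 6.535668 − 8 = -1.464332
x = r cos θ + √(L² − h²) = 10.064047 + √(19321.0 − 2.1443) = 10.064047 + 138.992287 = 149.056333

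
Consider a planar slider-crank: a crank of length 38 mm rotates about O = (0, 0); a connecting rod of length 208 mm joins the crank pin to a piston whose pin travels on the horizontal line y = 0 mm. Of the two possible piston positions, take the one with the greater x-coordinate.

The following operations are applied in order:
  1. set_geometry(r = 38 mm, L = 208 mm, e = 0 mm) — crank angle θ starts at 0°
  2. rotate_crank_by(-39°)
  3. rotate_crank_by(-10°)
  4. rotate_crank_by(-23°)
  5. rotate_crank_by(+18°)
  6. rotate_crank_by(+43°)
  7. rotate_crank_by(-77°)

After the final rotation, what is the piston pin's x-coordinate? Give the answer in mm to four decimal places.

set_geometry: r = 38 mm, L = 208 mm, e = 0 mm; θ ← 0°
rotate_crank_by(-39°): θ ← 0° -39° = -39°
rotate_crank_by(-10°): θ ← -39° -10° = -49°
rotate_crank_by(-23°): θ ← -49° -23° = -72°
rotate_crank_by(+18°): θ ← -72° +18° = -54°
rotate_crank_by(+43°): θ ← -54° +43° = -11°
rotate_crank_by(-77°): θ ← -11° -77° = -88°
crank pin P = (r cos θ, r sin θ) = (1.326181, -37.976851)
h = r sin θ − e = -37.976851 − 0 = -37.976851
x = r cos θ + √(L² − h²) = 1.326181 + √(43264.0 − 1442.2412) = 1.326181 + 204.503689 = 205.829870

205.8299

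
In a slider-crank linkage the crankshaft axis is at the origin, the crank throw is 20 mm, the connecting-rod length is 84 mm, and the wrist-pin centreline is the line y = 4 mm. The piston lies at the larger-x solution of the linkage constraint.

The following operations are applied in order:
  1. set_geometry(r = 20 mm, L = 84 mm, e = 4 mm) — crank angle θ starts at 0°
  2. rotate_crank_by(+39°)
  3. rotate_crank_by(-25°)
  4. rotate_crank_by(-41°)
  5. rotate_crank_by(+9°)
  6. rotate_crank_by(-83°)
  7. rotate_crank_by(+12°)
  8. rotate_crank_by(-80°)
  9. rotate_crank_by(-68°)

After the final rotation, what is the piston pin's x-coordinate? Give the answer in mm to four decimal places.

set_geometry: r = 20 mm, L = 84 mm, e = 4 mm; θ ← 0°
rotate_crank_by(+39°): θ ← 0° +39° = 39°
rotate_crank_by(-25°): θ ← 39° -25° = 14°
rotate_crank_by(-41°): θ ← 14° -41° = -27°
rotate_crank_by(+9°): θ ← -27° +9° = -18°
rotate_crank_by(-83°): θ ← -18° -83° = -101°
rotate_crank_by(+12°): θ ← -101° +12° = -89°
rotate_crank_by(-80°): θ ← -89° -80° = -169°
rotate_crank_by(-68°): θ ← -169° -68° = -237°
crank pin P = (r cos θ, r sin θ) = (-10.892781, 16.773411)
h = r sin θ − e = 16.773411 − 4 = 12.773411
x = r cos θ + √(L² − h²) = -10.892781 + √(7056.0 − 163.1600) = -10.892781 + 83.023129 = 72.130348

72.1303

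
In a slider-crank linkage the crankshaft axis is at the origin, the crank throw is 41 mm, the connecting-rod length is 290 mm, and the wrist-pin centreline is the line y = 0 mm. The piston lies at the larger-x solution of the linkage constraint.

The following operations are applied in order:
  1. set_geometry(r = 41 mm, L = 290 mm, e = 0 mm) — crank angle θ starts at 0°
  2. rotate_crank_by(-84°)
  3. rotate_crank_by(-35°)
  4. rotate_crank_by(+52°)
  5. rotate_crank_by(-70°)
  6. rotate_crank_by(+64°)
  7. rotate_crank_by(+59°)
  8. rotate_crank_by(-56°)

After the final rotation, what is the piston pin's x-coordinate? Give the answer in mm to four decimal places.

301.4522

set_geometry: r = 41 mm, L = 290 mm, e = 0 mm; θ ← 0°
rotate_crank_by(-84°): θ ← 0° -84° = -84°
rotate_crank_by(-35°): θ ← -84° -35° = -119°
rotate_crank_by(+52°): θ ← -119° +52° = -67°
rotate_crank_by(-70°): θ ← -67° -70° = -137°
rotate_crank_by(+64°): θ ← -137° +64° = -73°
rotate_crank_by(+59°): θ ← -73° +59° = -14°
rotate_crank_by(-56°): θ ← -14° -56° = -70°
crank pin P = (r cos θ, r sin θ) = (14.022826, -38.527397)
h = r sin θ − e = -38.527397 − 0 = -38.527397
x = r cos θ + √(L² − h²) = 14.022826 + √(84100.0 − 1484.3604) = 14.022826 + 287.429365 = 301.452190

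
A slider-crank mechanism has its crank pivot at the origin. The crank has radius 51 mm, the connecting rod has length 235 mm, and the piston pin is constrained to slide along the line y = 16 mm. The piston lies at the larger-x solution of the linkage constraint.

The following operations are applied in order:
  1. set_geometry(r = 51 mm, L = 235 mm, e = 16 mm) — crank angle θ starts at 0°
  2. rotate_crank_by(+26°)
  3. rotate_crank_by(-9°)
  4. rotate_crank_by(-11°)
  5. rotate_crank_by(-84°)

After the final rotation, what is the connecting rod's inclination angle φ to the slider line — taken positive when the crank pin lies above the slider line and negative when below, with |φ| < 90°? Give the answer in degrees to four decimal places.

set_geometry: r = 51 mm, L = 235 mm, e = 16 mm; θ ← 0°
rotate_crank_by(+26°): θ ← 0° +26° = 26°
rotate_crank_by(-9°): θ ← 26° -9° = 17°
rotate_crank_by(-11°): θ ← 17° -11° = 6°
rotate_crank_by(-84°): θ ← 6° -84° = -78°
crank pin P = (r cos θ, r sin θ) = (10.603496, -49.885528)
h = r sin θ − e = -49.885528 − 16 = -65.885528
sin φ = h / L = -65.885528 / 235 = -0.28036395
φ = arcsin(-0.28036395) = -16.281927°

-16.2819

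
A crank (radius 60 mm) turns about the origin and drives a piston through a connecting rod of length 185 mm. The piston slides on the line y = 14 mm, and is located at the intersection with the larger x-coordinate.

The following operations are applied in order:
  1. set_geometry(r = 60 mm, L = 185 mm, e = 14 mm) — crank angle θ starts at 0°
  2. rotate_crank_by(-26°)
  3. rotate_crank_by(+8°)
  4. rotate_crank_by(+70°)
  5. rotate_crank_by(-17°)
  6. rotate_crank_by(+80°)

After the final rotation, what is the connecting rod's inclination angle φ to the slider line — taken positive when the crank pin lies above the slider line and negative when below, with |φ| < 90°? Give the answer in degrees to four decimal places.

12.6070

set_geometry: r = 60 mm, L = 185 mm, e = 14 mm; θ ← 0°
rotate_crank_by(-26°): θ ← 0° -26° = -26°
rotate_crank_by(+8°): θ ← -26° +8° = -18°
rotate_crank_by(+70°): θ ← -18° +70° = 52°
rotate_crank_by(-17°): θ ← 52° -17° = 35°
rotate_crank_by(+80°): θ ← 35° +80° = 115°
crank pin P = (r cos θ, r sin θ) = (-25.357096, 54.378467)
h = r sin θ − e = 54.378467 − 14 = 40.378467
sin φ = h / L = 40.378467 / 185 = 0.21826198
φ = arcsin(0.21826198) = 12.606971°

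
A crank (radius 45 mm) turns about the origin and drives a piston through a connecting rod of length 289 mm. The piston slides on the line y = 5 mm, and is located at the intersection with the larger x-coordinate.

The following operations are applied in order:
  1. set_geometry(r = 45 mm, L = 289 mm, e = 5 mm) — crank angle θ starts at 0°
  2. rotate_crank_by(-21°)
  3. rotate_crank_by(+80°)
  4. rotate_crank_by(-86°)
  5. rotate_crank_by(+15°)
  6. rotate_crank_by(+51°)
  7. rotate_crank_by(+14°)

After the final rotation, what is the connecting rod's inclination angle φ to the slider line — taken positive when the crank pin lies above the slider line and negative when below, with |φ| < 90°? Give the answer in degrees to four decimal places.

6.1455

set_geometry: r = 45 mm, L = 289 mm, e = 5 mm; θ ← 0°
rotate_crank_by(-21°): θ ← 0° -21° = -21°
rotate_crank_by(+80°): θ ← -21° +80° = 59°
rotate_crank_by(-86°): θ ← 59° -86° = -27°
rotate_crank_by(+15°): θ ← -27° +15° = -12°
rotate_crank_by(+51°): θ ← -12° +51° = 39°
rotate_crank_by(+14°): θ ← 39° +14° = 53°
crank pin P = (r cos θ, r sin θ) = (27.081676, 35.938598)
h = r sin θ − e = 35.938598 − 5 = 30.938598
sin φ = h / L = 30.938598 / 289 = 0.10705397
φ = arcsin(0.10705397) = 6.145518°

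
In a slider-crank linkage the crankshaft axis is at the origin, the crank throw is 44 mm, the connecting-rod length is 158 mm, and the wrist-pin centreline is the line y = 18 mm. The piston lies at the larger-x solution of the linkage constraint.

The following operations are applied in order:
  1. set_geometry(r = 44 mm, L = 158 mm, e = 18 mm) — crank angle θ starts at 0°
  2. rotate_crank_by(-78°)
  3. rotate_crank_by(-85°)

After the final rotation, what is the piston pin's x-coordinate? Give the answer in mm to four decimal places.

112.8787

set_geometry: r = 44 mm, L = 158 mm, e = 18 mm; θ ← 0°
rotate_crank_by(-78°): θ ← 0° -78° = -78°
rotate_crank_by(-85°): θ ← -78° -85° = -163°
crank pin P = (r cos θ, r sin θ) = (-42.077409, -12.864355)
h = r sin θ − e = -12.864355 − 18 = -30.864355
x = r cos θ + √(L² − h²) = -42.077409 + √(24964.0 − 952.6084) = -42.077409 + 154.956096 = 112.878686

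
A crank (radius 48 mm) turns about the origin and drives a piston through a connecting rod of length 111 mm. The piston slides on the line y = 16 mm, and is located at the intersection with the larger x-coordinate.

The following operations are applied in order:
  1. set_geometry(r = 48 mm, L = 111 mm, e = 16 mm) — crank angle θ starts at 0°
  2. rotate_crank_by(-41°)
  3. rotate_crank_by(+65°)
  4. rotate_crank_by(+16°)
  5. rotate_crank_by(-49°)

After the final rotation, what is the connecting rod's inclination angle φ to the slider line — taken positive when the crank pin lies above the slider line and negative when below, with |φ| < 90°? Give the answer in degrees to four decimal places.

set_geometry: r = 48 mm, L = 111 mm, e = 16 mm; θ ← 0°
rotate_crank_by(-41°): θ ← 0° -41° = -41°
rotate_crank_by(+65°): θ ← -41° +65° = 24°
rotate_crank_by(+16°): θ ← 24° +16° = 40°
rotate_crank_by(-49°): θ ← 40° -49° = -9°
crank pin P = (r cos θ, r sin θ) = (47.409040, -7.508854)
h = r sin θ − e = -7.508854 − 16 = -23.508854
sin φ = h / L = -23.508854 / 111 = -0.21179148
φ = arcsin(-0.21179148) = -12.227358°

-12.2274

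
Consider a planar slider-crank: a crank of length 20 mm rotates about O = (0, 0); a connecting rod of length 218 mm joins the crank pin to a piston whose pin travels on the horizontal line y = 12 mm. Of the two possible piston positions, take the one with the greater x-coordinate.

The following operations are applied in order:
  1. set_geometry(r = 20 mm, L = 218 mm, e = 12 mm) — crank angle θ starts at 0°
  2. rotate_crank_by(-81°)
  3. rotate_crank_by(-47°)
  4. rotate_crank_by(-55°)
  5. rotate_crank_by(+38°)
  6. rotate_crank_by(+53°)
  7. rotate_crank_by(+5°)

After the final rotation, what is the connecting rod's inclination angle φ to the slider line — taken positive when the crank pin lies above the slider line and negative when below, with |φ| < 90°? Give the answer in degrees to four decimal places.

-8.4336

set_geometry: r = 20 mm, L = 218 mm, e = 12 mm; θ ← 0°
rotate_crank_by(-81°): θ ← 0° -81° = -81°
rotate_crank_by(-47°): θ ← -81° -47° = -128°
rotate_crank_by(-55°): θ ← -128° -55° = -183°
rotate_crank_by(+38°): θ ← -183° +38° = -145°
rotate_crank_by(+53°): θ ← -145° +53° = -92°
rotate_crank_by(+5°): θ ← -92° +5° = -87°
crank pin P = (r cos θ, r sin θ) = (1.046719, -19.972591)
h = r sin θ − e = -19.972591 − 12 = -31.972591
sin φ = h / L = -31.972591 / 218 = -0.14666326
φ = arcsin(-0.14666326) = -8.433607°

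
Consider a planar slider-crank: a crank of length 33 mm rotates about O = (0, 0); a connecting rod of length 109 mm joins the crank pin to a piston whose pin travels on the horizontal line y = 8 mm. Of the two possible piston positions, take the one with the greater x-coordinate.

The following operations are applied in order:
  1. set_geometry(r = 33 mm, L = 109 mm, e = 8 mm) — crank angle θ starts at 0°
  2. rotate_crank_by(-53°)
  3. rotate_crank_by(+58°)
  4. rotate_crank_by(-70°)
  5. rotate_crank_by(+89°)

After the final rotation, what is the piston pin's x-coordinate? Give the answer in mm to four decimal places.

set_geometry: r = 33 mm, L = 109 mm, e = 8 mm; θ ← 0°
rotate_crank_by(-53°): θ ← 0° -53° = -53°
rotate_crank_by(+58°): θ ← -53° +58° = 5°
rotate_crank_by(-70°): θ ← 5° -70° = -65°
rotate_crank_by(+89°): θ ← -65° +89° = 24°
crank pin P = (r cos θ, r sin θ) = (30.147000, 13.422309)
h = r sin θ − e = 13.422309 − 8 = 5.422309
x = r cos θ + √(L² − h²) = 30.147000 + √(11881.0 − 29.4014) = 30.147000 + 108.865047 = 139.012048

139.0120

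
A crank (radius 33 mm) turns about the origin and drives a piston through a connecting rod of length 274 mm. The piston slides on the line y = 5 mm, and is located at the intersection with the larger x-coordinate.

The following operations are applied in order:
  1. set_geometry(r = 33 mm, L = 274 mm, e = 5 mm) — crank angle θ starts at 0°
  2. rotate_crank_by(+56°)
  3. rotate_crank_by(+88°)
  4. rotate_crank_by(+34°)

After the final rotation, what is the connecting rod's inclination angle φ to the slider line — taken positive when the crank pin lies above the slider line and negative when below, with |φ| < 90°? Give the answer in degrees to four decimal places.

set_geometry: r = 33 mm, L = 274 mm, e = 5 mm; θ ← 0°
rotate_crank_by(+56°): θ ← 0° +56° = 56°
rotate_crank_by(+88°): θ ← 56° +88° = 144°
rotate_crank_by(+34°): θ ← 144° +34° = 178°
crank pin P = (r cos θ, r sin θ) = (-32.979897, 1.151683)
h = r sin θ − e = 1.151683 − 5 = -3.848317
sin φ = h / L = -3.848317 / 274 = -0.01404495
φ = arcsin(-0.01404495) = -0.804743°

-0.8047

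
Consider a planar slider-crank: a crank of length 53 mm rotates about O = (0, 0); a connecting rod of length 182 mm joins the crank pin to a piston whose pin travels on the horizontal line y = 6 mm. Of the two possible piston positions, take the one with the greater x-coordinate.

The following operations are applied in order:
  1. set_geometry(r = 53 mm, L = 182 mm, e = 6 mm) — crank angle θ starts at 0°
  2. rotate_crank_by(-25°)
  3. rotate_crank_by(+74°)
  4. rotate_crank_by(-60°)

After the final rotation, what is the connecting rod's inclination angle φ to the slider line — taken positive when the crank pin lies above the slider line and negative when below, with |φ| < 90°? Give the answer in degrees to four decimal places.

-5.0792

set_geometry: r = 53 mm, L = 182 mm, e = 6 mm; θ ← 0°
rotate_crank_by(-25°): θ ← 0° -25° = -25°
rotate_crank_by(+74°): θ ← -25° +74° = 49°
rotate_crank_by(-60°): θ ← 49° -60° = -11°
crank pin P = (r cos θ, r sin θ) = (52.026241, -10.112877)
h = r sin θ − e = -10.112877 − 6 = -16.112877
sin φ = h / L = -16.112877 / 182 = -0.08853229
φ = arcsin(-0.08853229) = -5.079176°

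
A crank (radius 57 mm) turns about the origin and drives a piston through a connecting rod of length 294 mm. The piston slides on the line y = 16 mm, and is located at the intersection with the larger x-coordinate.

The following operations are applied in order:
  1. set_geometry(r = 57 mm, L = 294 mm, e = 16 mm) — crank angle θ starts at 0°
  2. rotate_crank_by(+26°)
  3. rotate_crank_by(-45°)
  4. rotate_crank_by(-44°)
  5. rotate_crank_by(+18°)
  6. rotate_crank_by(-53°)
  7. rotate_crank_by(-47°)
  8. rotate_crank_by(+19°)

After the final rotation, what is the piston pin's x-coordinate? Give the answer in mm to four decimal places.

253.8599

set_geometry: r = 57 mm, L = 294 mm, e = 16 mm; θ ← 0°
rotate_crank_by(+26°): θ ← 0° +26° = 26°
rotate_crank_by(-45°): θ ← 26° -45° = -19°
rotate_crank_by(-44°): θ ← -19° -44° = -63°
rotate_crank_by(+18°): θ ← -63° +18° = -45°
rotate_crank_by(-53°): θ ← -45° -53° = -98°
rotate_crank_by(-47°): θ ← -98° -47° = -145°
rotate_crank_by(+19°): θ ← -145° +19° = -126°
crank pin P = (r cos θ, r sin θ) = (-33.503759, -46.113969)
h = r sin θ − e = -46.113969 − 16 = -62.113969
x = r cos θ + √(L² − h²) = -33.503759 + √(86436.0 − 3858.1451) = -33.503759 + 287.363628 = 253.859869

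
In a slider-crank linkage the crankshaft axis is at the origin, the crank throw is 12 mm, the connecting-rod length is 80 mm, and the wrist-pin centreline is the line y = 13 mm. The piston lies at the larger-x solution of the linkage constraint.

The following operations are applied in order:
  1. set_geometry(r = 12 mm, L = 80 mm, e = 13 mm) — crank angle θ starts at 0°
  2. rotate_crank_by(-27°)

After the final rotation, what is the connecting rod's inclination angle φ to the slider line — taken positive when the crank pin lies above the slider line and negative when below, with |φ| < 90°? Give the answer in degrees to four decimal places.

-13.3323

set_geometry: r = 12 mm, L = 80 mm, e = 13 mm; θ ← 0°
rotate_crank_by(-27°): θ ← 0° -27° = -27°
crank pin P = (r cos θ, r sin θ) = (10.692078, -5.447886)
h = r sin θ − e = -5.447886 − 13 = -18.447886
sin φ = h / L = -18.447886 / 80 = -0.23059857
φ = arcsin(-0.23059857) = -13.332315°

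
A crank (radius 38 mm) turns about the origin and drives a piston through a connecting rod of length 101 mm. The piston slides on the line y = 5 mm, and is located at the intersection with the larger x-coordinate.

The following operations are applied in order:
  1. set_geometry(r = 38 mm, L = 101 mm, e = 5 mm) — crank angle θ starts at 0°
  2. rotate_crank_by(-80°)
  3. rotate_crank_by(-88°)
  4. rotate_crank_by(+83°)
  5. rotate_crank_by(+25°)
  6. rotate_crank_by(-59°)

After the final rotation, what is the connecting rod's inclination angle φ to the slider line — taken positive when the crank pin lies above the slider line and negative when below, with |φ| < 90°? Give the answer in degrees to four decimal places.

-22.2451

set_geometry: r = 38 mm, L = 101 mm, e = 5 mm; θ ← 0°
rotate_crank_by(-80°): θ ← 0° -80° = -80°
rotate_crank_by(-88°): θ ← -80° -88° = -168°
rotate_crank_by(+83°): θ ← -168° +83° = -85°
rotate_crank_by(+25°): θ ← -85° +25° = -60°
rotate_crank_by(-59°): θ ← -60° -59° = -119°
crank pin P = (r cos θ, r sin θ) = (-18.422766, -33.235549)
h = r sin θ − e = -33.235549 − 5 = -38.235549
sin φ = h / L = -38.235549 / 101 = -0.37856979
φ = arcsin(-0.37856979) = -22.245120°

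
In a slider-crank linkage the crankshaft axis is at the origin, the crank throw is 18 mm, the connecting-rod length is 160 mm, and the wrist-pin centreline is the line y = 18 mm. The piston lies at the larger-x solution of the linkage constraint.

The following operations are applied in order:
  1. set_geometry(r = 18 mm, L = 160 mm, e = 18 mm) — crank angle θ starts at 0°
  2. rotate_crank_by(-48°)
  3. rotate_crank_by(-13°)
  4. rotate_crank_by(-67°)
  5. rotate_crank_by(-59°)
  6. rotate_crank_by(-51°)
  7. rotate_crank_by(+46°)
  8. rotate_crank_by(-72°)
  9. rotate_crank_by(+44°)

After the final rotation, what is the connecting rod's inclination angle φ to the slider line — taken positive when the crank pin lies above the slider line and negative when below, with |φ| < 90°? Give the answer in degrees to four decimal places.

set_geometry: r = 18 mm, L = 160 mm, e = 18 mm; θ ← 0°
rotate_crank_by(-48°): θ ← 0° -48° = -48°
rotate_crank_by(-13°): θ ← -48° -13° = -61°
rotate_crank_by(-67°): θ ← -61° -67° = -128°
rotate_crank_by(-59°): θ ← -128° -59° = -187°
rotate_crank_by(-51°): θ ← -187° -51° = -238°
rotate_crank_by(+46°): θ ← -238° +46° = -192°
rotate_crank_by(-72°): θ ← -192° -72° = -264°
rotate_crank_by(+44°): θ ← -264° +44° = -220°
crank pin P = (r cos θ, r sin θ) = (-13.788800, 11.570177)
h = r sin θ − e = 11.570177 − 18 = -6.429823
sin φ = h / L = -6.429823 / 160 = -0.04018639
φ = arcsin(-0.04018639) = -2.303131°

-2.3031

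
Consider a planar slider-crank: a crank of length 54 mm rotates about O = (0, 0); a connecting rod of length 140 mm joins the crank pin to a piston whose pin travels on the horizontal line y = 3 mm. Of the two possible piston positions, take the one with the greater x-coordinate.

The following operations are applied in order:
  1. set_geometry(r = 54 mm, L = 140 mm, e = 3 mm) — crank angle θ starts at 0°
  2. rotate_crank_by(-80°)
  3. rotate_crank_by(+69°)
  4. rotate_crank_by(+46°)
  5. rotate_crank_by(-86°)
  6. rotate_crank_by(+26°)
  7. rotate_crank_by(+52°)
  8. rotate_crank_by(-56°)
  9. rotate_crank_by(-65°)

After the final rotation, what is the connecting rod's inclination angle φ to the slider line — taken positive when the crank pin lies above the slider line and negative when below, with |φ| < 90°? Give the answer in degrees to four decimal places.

set_geometry: r = 54 mm, L = 140 mm, e = 3 mm; θ ← 0°
rotate_crank_by(-80°): θ ← 0° -80° = -80°
rotate_crank_by(+69°): θ ← -80° +69° = -11°
rotate_crank_by(+46°): θ ← -11° +46° = 35°
rotate_crank_by(-86°): θ ← 35° -86° = -51°
rotate_crank_by(+26°): θ ← -51° +26° = -25°
rotate_crank_by(+52°): θ ← -25° +52° = 27°
rotate_crank_by(-56°): θ ← 27° -56° = -29°
rotate_crank_by(-65°): θ ← -29° -65° = -94°
crank pin P = (r cos θ, r sin θ) = (-3.766850, -53.868459)
h = r sin θ − e = -53.868459 − 3 = -56.868459
sin φ = h / L = -56.868459 / 140 = -0.40620328
φ = arcsin(-0.40620328) = -23.966553°

-23.9666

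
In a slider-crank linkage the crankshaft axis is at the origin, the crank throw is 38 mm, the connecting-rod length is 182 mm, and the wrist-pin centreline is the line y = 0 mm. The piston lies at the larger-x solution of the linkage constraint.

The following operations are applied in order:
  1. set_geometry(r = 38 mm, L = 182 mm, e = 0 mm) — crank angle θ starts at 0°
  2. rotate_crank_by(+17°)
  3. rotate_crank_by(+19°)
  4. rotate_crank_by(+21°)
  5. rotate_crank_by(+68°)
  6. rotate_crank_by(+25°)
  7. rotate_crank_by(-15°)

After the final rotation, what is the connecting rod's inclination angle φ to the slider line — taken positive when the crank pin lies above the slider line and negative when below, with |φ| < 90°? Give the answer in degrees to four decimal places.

8.4901

set_geometry: r = 38 mm, L = 182 mm, e = 0 mm; θ ← 0°
rotate_crank_by(+17°): θ ← 0° +17° = 17°
rotate_crank_by(+19°): θ ← 17° +19° = 36°
rotate_crank_by(+21°): θ ← 36° +21° = 57°
rotate_crank_by(+68°): θ ← 57° +68° = 125°
rotate_crank_by(+25°): θ ← 125° +25° = 150°
rotate_crank_by(-15°): θ ← 150° -15° = 135°
crank pin P = (r cos θ, r sin θ) = (-26.870058, 26.870058)
h = r sin θ − e = 26.870058 − 0 = 26.870058
sin φ = h / L = 26.870058 / 182 = 0.14763768
φ = arcsin(0.14763768) = 8.490051°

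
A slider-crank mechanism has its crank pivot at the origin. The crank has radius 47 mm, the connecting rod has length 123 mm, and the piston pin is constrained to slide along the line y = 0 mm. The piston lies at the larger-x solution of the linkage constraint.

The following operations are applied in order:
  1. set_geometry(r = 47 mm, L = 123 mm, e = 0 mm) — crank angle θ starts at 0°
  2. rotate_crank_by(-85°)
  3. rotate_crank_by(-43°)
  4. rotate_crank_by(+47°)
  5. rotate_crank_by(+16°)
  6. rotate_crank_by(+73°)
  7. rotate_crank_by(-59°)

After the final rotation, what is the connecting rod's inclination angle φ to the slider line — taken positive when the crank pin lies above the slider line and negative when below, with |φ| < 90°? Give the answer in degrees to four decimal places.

-17.2750

set_geometry: r = 47 mm, L = 123 mm, e = 0 mm; θ ← 0°
rotate_crank_by(-85°): θ ← 0° -85° = -85°
rotate_crank_by(-43°): θ ← -85° -43° = -128°
rotate_crank_by(+47°): θ ← -128° +47° = -81°
rotate_crank_by(+16°): θ ← -81° +16° = -65°
rotate_crank_by(+73°): θ ← -65° +73° = 8°
rotate_crank_by(-59°): θ ← 8° -59° = -51°
crank pin P = (r cos θ, r sin θ) = (29.578058, -36.525860)
h = r sin θ − e = -36.525860 − 0 = -36.525860
sin φ = h / L = -36.525860 / 123 = -0.29695821
φ = arcsin(-0.29695821) = -17.274998°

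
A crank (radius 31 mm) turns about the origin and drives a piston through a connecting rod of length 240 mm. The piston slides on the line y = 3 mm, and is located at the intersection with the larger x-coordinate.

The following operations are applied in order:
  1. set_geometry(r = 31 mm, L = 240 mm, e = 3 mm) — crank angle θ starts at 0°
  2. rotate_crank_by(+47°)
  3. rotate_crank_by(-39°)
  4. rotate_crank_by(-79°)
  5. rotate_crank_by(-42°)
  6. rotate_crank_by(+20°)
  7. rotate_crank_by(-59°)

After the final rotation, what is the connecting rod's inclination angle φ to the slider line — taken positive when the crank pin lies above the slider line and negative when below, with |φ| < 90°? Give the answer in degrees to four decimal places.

set_geometry: r = 31 mm, L = 240 mm, e = 3 mm; θ ← 0°
rotate_crank_by(+47°): θ ← 0° +47° = 47°
rotate_crank_by(-39°): θ ← 47° -39° = 8°
rotate_crank_by(-79°): θ ← 8° -79° = -71°
rotate_crank_by(-42°): θ ← -71° -42° = -113°
rotate_crank_by(+20°): θ ← -113° +20° = -93°
rotate_crank_by(-59°): θ ← -93° -59° = -152°
crank pin P = (r cos θ, r sin θ) = (-27.371375, -14.553618)
h = r sin θ − e = -14.553618 − 3 = -17.553618
sin φ = h / L = -17.553618 / 240 = -0.07314008
φ = arcsin(-0.07314008) = -4.194363°

-4.1944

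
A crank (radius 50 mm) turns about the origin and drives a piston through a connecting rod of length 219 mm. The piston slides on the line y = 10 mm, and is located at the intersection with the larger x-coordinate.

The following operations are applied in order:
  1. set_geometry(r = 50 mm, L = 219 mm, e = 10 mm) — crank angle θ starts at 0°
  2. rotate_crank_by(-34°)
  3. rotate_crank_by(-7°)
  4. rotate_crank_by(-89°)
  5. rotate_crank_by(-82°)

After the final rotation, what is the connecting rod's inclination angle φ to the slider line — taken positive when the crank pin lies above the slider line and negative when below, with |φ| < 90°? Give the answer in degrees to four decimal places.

4.3198

set_geometry: r = 50 mm, L = 219 mm, e = 10 mm; θ ← 0°
rotate_crank_by(-34°): θ ← 0° -34° = -34°
rotate_crank_by(-7°): θ ← -34° -7° = -41°
rotate_crank_by(-89°): θ ← -41° -89° = -130°
rotate_crank_by(-82°): θ ← -130° -82° = -212°
crank pin P = (r cos θ, r sin θ) = (-42.402405, 26.495963)
h = r sin θ − e = 26.495963 − 10 = 16.495963
sin φ = h / L = 16.495963 / 219 = 0.07532403
φ = arcsin(0.07532403) = 4.319841°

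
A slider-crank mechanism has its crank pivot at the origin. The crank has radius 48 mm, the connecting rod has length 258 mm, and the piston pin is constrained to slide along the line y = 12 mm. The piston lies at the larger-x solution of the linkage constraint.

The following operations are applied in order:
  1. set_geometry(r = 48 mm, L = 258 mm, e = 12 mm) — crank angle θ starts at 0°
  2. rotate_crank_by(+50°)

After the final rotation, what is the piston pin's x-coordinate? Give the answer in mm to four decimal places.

287.6620

set_geometry: r = 48 mm, L = 258 mm, e = 12 mm; θ ← 0°
rotate_crank_by(+50°): θ ← 0° +50° = 50°
crank pin P = (r cos θ, r sin θ) = (30.853805, 36.770133)
h = r sin θ − e = 36.770133 − 12 = 24.770133
x = r cos θ + √(L² − h²) = 30.853805 + √(66564.0 − 613.5595) = 30.853805 + 256.808178 = 287.661984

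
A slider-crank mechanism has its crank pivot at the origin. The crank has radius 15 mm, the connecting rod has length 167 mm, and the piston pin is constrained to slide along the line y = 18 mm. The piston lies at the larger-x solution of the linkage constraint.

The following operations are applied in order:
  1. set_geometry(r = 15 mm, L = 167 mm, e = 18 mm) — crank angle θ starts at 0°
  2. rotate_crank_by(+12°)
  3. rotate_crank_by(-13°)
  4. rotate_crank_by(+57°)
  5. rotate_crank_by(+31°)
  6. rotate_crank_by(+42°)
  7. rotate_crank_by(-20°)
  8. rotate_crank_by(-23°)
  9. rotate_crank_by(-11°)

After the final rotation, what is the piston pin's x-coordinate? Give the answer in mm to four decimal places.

set_geometry: r = 15 mm, L = 167 mm, e = 18 mm; θ ← 0°
rotate_crank_by(+12°): θ ← 0° +12° = 12°
rotate_crank_by(-13°): θ ← 12° -13° = -1°
rotate_crank_by(+57°): θ ← -1° +57° = 56°
rotate_crank_by(+31°): θ ← 56° +31° = 87°
rotate_crank_by(+42°): θ ← 87° +42° = 129°
rotate_crank_by(-20°): θ ← 129° -20° = 109°
rotate_crank_by(-23°): θ ← 109° -23° = 86°
rotate_crank_by(-11°): θ ← 86° -11° = 75°
crank pin P = (r cos θ, r sin θ) = (3.882286, 14.488887)
h = r sin θ − e = 14.488887 − 18 = -3.511113
x = r cos θ + √(L² − h²) = 3.882286 + √(27889.0 − 12.3279) = 3.882286 + 166.963086 = 170.845372

170.8454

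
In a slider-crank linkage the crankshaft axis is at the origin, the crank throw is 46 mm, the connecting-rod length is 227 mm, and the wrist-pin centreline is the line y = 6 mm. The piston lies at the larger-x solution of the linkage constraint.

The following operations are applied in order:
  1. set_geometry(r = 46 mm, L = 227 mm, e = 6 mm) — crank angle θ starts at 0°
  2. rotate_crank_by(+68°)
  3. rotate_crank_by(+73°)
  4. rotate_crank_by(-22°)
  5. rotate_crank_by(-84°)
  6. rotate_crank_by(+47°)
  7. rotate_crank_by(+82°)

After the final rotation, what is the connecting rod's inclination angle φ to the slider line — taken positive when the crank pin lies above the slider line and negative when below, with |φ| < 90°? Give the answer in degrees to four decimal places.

set_geometry: r = 46 mm, L = 227 mm, e = 6 mm; θ ← 0°
rotate_crank_by(+68°): θ ← 0° +68° = 68°
rotate_crank_by(+73°): θ ← 68° +73° = 141°
rotate_crank_by(-22°): θ ← 141° -22° = 119°
rotate_crank_by(-84°): θ ← 119° -84° = 35°
rotate_crank_by(+47°): θ ← 35° +47° = 82°
rotate_crank_by(+82°): θ ← 82° +82° = 164°
crank pin P = (r cos θ, r sin θ) = (-44.218038, 12.679318)
h = r sin θ − e = 12.679318 − 6 = 6.679318
sin φ = h / L = 6.679318 / 227 = 0.02942431
φ = arcsin(0.02942431) = 1.686132°

1.6861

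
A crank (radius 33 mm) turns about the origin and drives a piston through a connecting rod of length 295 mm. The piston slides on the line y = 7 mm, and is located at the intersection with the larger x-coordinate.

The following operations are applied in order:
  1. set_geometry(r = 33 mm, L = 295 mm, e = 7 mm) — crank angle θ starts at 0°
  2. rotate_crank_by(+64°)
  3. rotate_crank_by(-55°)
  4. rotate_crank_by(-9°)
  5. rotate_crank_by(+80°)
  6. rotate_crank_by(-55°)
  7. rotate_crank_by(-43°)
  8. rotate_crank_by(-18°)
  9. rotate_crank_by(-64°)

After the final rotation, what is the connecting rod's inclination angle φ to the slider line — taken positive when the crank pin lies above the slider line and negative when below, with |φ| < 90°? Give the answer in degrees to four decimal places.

-7.6947

set_geometry: r = 33 mm, L = 295 mm, e = 7 mm; θ ← 0°
rotate_crank_by(+64°): θ ← 0° +64° = 64°
rotate_crank_by(-55°): θ ← 64° -55° = 9°
rotate_crank_by(-9°): θ ← 9° -9° = 0°
rotate_crank_by(+80°): θ ← 0° +80° = 80°
rotate_crank_by(-55°): θ ← 80° -55° = 25°
rotate_crank_by(-43°): θ ← 25° -43° = -18°
rotate_crank_by(-18°): θ ← -18° -18° = -36°
rotate_crank_by(-64°): θ ← -36° -64° = -100°
crank pin P = (r cos θ, r sin θ) = (-5.730390, -32.498656)
h = r sin θ − e = -32.498656 − 7 = -39.498656
sin φ = h / L = -39.498656 / 295 = -0.13389375
φ = arcsin(-0.13389375) = -7.694656°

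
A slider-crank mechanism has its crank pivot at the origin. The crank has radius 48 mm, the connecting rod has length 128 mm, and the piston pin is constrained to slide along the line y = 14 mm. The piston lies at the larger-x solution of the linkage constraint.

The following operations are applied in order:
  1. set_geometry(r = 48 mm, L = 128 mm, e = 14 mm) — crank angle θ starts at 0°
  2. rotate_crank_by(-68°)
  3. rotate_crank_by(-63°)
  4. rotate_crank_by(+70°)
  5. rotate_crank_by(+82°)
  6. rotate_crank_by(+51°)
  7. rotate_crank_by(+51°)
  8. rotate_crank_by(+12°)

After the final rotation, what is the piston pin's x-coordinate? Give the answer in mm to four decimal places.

92.4960

set_geometry: r = 48 mm, L = 128 mm, e = 14 mm; θ ← 0°
rotate_crank_by(-68°): θ ← 0° -68° = -68°
rotate_crank_by(-63°): θ ← -68° -63° = -131°
rotate_crank_by(+70°): θ ← -131° +70° = -61°
rotate_crank_by(+82°): θ ← -61° +82° = 21°
rotate_crank_by(+51°): θ ← 21° +51° = 72°
rotate_crank_by(+51°): θ ← 72° +51° = 123°
rotate_crank_by(+12°): θ ← 123° +12° = 135°
crank pin P = (r cos θ, r sin θ) = (-33.941125, 33.941125)
h = r sin θ − e = 33.941125 − 14 = 19.941125
x = r cos θ + √(L² − h²) = -33.941125 + √(16384.0 − 397.6485) = -33.941125 + 126.437145 = 92.496019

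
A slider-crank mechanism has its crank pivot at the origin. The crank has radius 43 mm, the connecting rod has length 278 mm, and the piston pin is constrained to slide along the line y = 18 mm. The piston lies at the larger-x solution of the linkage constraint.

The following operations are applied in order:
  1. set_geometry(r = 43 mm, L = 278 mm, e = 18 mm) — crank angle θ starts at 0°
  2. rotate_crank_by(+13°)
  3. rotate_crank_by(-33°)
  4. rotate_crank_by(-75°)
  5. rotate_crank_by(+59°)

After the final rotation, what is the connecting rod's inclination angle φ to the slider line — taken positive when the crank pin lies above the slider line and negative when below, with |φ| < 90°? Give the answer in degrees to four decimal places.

set_geometry: r = 43 mm, L = 278 mm, e = 18 mm; θ ← 0°
rotate_crank_by(+13°): θ ← 0° +13° = 13°
rotate_crank_by(-33°): θ ← 13° -33° = -20°
rotate_crank_by(-75°): θ ← -20° -75° = -95°
rotate_crank_by(+59°): θ ← -95° +59° = -36°
crank pin P = (r cos θ, r sin θ) = (34.787731, -25.274766)
h = r sin θ − e = -25.274766 − 18 = -43.274766
sin φ = h / L = -43.274766 / 278 = -0.15566463
φ = arcsin(-0.15566463) = -8.955344°

-8.9553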